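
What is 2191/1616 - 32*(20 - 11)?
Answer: -463217/1616 ≈ -286.64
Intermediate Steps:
2191/1616 - 32*(20 - 11) = 2191*(1/1616) - 32*9 = 2191/1616 - 288 = -463217/1616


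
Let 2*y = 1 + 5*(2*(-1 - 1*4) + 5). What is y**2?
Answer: 144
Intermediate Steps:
y = -12 (y = (1 + 5*(2*(-1 - 1*4) + 5))/2 = (1 + 5*(2*(-1 - 4) + 5))/2 = (1 + 5*(2*(-5) + 5))/2 = (1 + 5*(-10 + 5))/2 = (1 + 5*(-5))/2 = (1 - 25)/2 = (1/2)*(-24) = -12)
y**2 = (-12)**2 = 144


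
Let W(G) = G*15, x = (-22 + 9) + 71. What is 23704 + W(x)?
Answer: 24574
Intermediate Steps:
x = 58 (x = -13 + 71 = 58)
W(G) = 15*G
23704 + W(x) = 23704 + 15*58 = 23704 + 870 = 24574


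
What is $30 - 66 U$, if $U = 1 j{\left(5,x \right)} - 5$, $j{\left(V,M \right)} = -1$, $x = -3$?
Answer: $426$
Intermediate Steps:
$U = -6$ ($U = 1 \left(-1\right) - 5 = -1 - 5 = -6$)
$30 - 66 U = 30 - -396 = 30 + 396 = 426$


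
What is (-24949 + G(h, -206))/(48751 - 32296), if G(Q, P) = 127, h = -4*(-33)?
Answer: -8274/5485 ≈ -1.5085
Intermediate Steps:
h = 132
(-24949 + G(h, -206))/(48751 - 32296) = (-24949 + 127)/(48751 - 32296) = -24822/16455 = -24822*1/16455 = -8274/5485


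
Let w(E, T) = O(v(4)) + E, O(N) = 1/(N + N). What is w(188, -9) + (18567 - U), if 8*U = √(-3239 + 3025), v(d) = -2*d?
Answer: 300079/16 - I*√214/8 ≈ 18755.0 - 1.8286*I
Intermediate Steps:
O(N) = 1/(2*N)
w(E, T) = -1/16 + E (w(E, T) = 1/(2*((-2*4))) + E = (½)/(-8) + E = (½)*(-⅛) + E = -1/16 + E)
U = I*√214/8 (U = √(-3239 + 3025)/8 = √(-214)/8 = (I*√214)/8 = I*√214/8 ≈ 1.8286*I)
w(188, -9) + (18567 - U) = (-1/16 + 188) + (18567 - I*√214/8) = 3007/16 + (18567 - I*√214/8) = 300079/16 - I*√214/8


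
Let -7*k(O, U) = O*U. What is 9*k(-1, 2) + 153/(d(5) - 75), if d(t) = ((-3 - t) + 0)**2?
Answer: -873/77 ≈ -11.338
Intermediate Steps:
k(O, U) = -O*U/7
d(t) = (-3 - t)**2
9*k(-1, 2) + 153/(d(5) - 75) = 9*(-1/7*(-1)*2) + 153/((3 + 5)**2 - 75) = 9*(2/7) + 153/(8**2 - 75) = 18/7 + 153/(64 - 75) = 18/7 + 153/(-11) = 18/7 + 153*(-1/11) = 18/7 - 153/11 = -873/77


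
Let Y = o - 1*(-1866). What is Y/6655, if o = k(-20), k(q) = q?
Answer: 1846/6655 ≈ 0.27739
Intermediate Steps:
o = -20
Y = 1846 (Y = -20 - 1*(-1866) = -20 + 1866 = 1846)
Y/6655 = 1846/6655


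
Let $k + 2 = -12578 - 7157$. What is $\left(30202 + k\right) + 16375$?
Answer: $26840$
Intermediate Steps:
$k = -19737$ ($k = -2 - 19735 = -19737$)
$\left(30202 + k\right) + 16375 = \left(30202 - 19737\right) + 16375 = 10465 + 16375 = 26840$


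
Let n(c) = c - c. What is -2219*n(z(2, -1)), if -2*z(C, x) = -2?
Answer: 0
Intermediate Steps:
z(C, x) = 1 (z(C, x) = -½*(-2) = 1)
n(c) = 0
-2219*n(z(2, -1)) = -2219*0 = 0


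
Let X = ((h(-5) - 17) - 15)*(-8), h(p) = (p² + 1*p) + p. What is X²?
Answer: 18496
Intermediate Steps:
h(p) = p² + 2*p (h(p) = (p² + p) + p = (p + p²) + p = p² + 2*p)
X = 136 (X = ((-5*(2 - 5) - 17) - 15)*(-8) = ((-5*(-3) - 17) - 15)*(-8) = ((15 - 17) - 15)*(-8) = (-2 - 15)*(-8) = -17*(-8) = 136)
X² = 136² = 18496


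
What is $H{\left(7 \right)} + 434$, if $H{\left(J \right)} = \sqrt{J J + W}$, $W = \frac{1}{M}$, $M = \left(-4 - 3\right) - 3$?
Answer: $434 + \frac{\sqrt{4890}}{10} \approx 440.99$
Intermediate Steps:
$M = -10$ ($M = -7 - 3 = -10$)
$W = - \frac{1}{10}$ ($W = \frac{1}{-10} = - \frac{1}{10} \approx -0.1$)
$H{\left(J \right)} = \sqrt{- \frac{1}{10} + J^{2}}$ ($H{\left(J \right)} = \sqrt{J J - \frac{1}{10}} = \sqrt{J^{2} - \frac{1}{10}} = \sqrt{- \frac{1}{10} + J^{2}}$)
$H{\left(7 \right)} + 434 = \frac{\sqrt{-10 + 100 \cdot 7^{2}}}{10} + 434 = \frac{\sqrt{-10 + 100 \cdot 49}}{10} + 434 = \frac{\sqrt{-10 + 4900}}{10} + 434 = \frac{\sqrt{4890}}{10} + 434 = 434 + \frac{\sqrt{4890}}{10}$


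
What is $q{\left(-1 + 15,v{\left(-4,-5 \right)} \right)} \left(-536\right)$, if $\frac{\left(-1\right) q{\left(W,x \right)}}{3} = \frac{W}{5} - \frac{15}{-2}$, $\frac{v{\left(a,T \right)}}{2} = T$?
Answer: $\frac{82812}{5} \approx 16562.0$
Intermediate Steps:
$v{\left(a,T \right)} = 2 T$
$q{\left(W,x \right)} = - \frac{45}{2} - \frac{3 W}{5}$ ($q{\left(W,x \right)} = - 3 \left(\frac{W}{5} - \frac{15}{-2}\right) = - 3 \left(W \frac{1}{5} - - \frac{15}{2}\right) = - 3 \left(\frac{W}{5} + \frac{15}{2}\right) = - 3 \left(\frac{15}{2} + \frac{W}{5}\right) = - \frac{45}{2} - \frac{3 W}{5}$)
$q{\left(-1 + 15,v{\left(-4,-5 \right)} \right)} \left(-536\right) = \left(- \frac{45}{2} - \frac{3 \left(-1 + 15\right)}{5}\right) \left(-536\right) = \left(- \frac{45}{2} - \frac{42}{5}\right) \left(-536\right) = \left(- \frac{309}{10}\right) \left(-536\right) = \frac{82812}{5}$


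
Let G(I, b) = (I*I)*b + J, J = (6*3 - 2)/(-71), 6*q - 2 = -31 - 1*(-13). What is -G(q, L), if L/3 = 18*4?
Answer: -109040/71 ≈ -1535.8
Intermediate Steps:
q = -8/3 (q = ⅓ + (-31 - 1*(-13))/6 = ⅓ + (-31 + 13)/6 = ⅓ + (⅙)*(-18) = ⅓ - 3 = -8/3 ≈ -2.6667)
J = -16/71 (J = (18 - 2)*(-1/71) = 16*(-1/71) = -16/71 ≈ -0.22535)
L = 216 (L = 3*(18*4) = 3*72 = 216)
G(I, b) = -16/71 + b*I² (G(I, b) = (I*I)*b - 16/71 = I²*b - 16/71 = b*I² - 16/71 = -16/71 + b*I²)
-G(q, L) = -(-16/71 + 216*(-8/3)²) = -(-16/71 + 216*(64/9)) = -(-16/71 + 1536) = -1*109040/71 = -109040/71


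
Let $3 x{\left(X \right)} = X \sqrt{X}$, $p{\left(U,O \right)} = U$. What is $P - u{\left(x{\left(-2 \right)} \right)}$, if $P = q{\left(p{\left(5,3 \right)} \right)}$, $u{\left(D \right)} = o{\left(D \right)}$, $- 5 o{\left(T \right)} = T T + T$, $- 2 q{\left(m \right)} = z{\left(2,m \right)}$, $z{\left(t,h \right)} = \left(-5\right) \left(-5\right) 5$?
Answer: $- \frac{5641}{90} - \frac{2 i \sqrt{2}}{15} \approx -62.678 - 0.18856 i$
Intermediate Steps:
$z{\left(t,h \right)} = 125$ ($z{\left(t,h \right)} = 25 \cdot 5 = 125$)
$q{\left(m \right)} = - \frac{125}{2}$ ($q{\left(m \right)} = \left(- \frac{1}{2}\right) 125 = - \frac{125}{2}$)
$o{\left(T \right)} = - \frac{T}{5} - \frac{T^{2}}{5}$ ($o{\left(T \right)} = - \frac{T T + T}{5} = - \frac{T^{2} + T}{5} = - \frac{T + T^{2}}{5} = - \frac{T}{5} - \frac{T^{2}}{5}$)
$x{\left(X \right)} = \frac{X^{\frac{3}{2}}}{3}$ ($x{\left(X \right)} = \frac{X \sqrt{X}}{3} = \frac{X^{\frac{3}{2}}}{3}$)
$u{\left(D \right)} = - \frac{D \left(1 + D\right)}{5}$
$P = - \frac{125}{2} \approx -62.5$
$P - u{\left(x{\left(-2 \right)} \right)} = - \frac{125}{2} - - \frac{\frac{\left(-2\right)^{\frac{3}{2}}}{3} \left(1 + \frac{\left(-2\right)^{\frac{3}{2}}}{3}\right)}{5} = - \frac{125}{2} - - \frac{\frac{\left(-2\right) i \sqrt{2}}{3} \left(1 + \frac{\left(-2\right) i \sqrt{2}}{3}\right)}{5} = - \frac{125}{2} - - \frac{- \frac{2 i \sqrt{2}}{3} \left(1 - \frac{2 i \sqrt{2}}{3}\right)}{5} = - \frac{125}{2} - \frac{2 i \sqrt{2} \left(1 - \frac{2 i \sqrt{2}}{3}\right)}{15}$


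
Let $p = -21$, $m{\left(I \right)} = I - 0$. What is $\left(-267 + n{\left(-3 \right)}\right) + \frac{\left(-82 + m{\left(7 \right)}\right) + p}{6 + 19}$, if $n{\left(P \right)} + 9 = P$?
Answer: $- \frac{7071}{25} \approx -282.84$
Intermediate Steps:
$n{\left(P \right)} = -9 + P$
$m{\left(I \right)} = I$ ($m{\left(I \right)} = I + 0 = I$)
$\left(-267 + n{\left(-3 \right)}\right) + \frac{\left(-82 + m{\left(7 \right)}\right) + p}{6 + 19} = \left(-267 - 12\right) + \frac{\left(-82 + 7\right) - 21}{6 + 19} = \left(-267 - 12\right) + \frac{-75 - 21}{25} = -279 - \frac{96}{25} = - \frac{7071}{25}$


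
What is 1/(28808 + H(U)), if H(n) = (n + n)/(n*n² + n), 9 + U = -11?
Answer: 401/11552010 ≈ 3.4713e-5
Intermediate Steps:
U = -20 (U = -9 - 11 = -20)
H(n) = 2*n/(n + n³) (H(n) = (2*n)/(n³ + n) = (2*n)/(n + n³) = 2*n/(n + n³))
1/(28808 + H(U)) = 1/(28808 + 2/(1 + (-20)²)) = 1/(28808 + 2/(1 + 400)) = 1/(28808 + 2/401) = 1/(11552010/401) = 401/11552010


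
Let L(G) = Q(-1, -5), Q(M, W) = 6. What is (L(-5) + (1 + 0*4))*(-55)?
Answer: -385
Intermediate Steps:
L(G) = 6
(L(-5) + (1 + 0*4))*(-55) = (6 + (1 + 0*4))*(-55) = (6 + (1 + 0))*(-55) = (6 + 1)*(-55) = 7*(-55) = -385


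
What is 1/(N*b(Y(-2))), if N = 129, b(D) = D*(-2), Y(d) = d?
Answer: 1/516 ≈ 0.0019380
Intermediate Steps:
b(D) = -2*D
1/(N*b(Y(-2))) = 1/(129*(-2*(-2))) = 1/(129*4) = 1/516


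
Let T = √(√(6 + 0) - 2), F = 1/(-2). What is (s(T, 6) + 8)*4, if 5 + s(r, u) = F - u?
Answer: -14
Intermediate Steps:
F = -½ ≈ -0.50000
T = √(-2 + √6) (T = √(√6 - 2) = √(-2 + √6) ≈ 0.67044)
s(r, u) = -11/2 - u (s(r, u) = -5 + (-½ - u) = -11/2 - u)
(s(T, 6) + 8)*4 = ((-11/2 - 1*6) + 8)*4 = ((-11/2 - 6) + 8)*4 = (-23/2 + 8)*4 = -7/2*4 = -14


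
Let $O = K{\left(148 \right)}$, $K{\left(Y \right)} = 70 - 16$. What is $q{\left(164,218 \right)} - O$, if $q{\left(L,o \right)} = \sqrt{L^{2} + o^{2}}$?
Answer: $-54 + 122 \sqrt{5} \approx 218.8$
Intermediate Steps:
$K{\left(Y \right)} = 54$
$O = 54$
$q{\left(164,218 \right)} - O = \sqrt{164^{2} + 218^{2}} - 54 = \sqrt{26896 + 47524} - 54 = \sqrt{74420} - 54 = 122 \sqrt{5} - 54 = -54 + 122 \sqrt{5}$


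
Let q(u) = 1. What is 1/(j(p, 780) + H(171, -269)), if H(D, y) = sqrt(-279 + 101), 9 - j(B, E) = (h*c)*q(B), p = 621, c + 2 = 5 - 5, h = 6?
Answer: 21/619 - I*sqrt(178)/619 ≈ 0.033926 - 0.021554*I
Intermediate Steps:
c = -2 (c = -2 + (5 - 5) = -2 + 0 = -2)
j(B, E) = 21 (j(B, E) = 9 - 6*(-2) = 9 - (-12) = 9 - 1*(-12) = 9 + 12 = 21)
H(D, y) = I*sqrt(178) (H(D, y) = sqrt(-178) = I*sqrt(178))
1/(j(p, 780) + H(171, -269)) = 1/(21 + I*sqrt(178))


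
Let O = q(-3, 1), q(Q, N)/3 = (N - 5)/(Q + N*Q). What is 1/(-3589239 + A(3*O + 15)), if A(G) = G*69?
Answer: -1/3587790 ≈ -2.7872e-7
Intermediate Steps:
q(Q, N) = 3*(-5 + N)/(Q + N*Q) (q(Q, N) = 3*((N - 5)/(Q + N*Q)) = 3*((-5 + N)/(Q + N*Q)) = 3*(-5 + N)/(Q + N*Q))
O = 2 (O = 3*(-5 + 1)/(-3*(1 + 1)) = 3*(-1/3)*(-4)/2 = 3*(-1/3)*(1/2)*(-4) = 2)
A(G) = 69*G
1/(-3589239 + A(3*O + 15)) = 1/(-3589239 + 69*(3*2 + 15)) = 1/(-3589239 + 69*(6 + 15)) = 1/(-3589239 + 69*21) = 1/(-3589239 + 1449) = 1/(-3587790) = -1/3587790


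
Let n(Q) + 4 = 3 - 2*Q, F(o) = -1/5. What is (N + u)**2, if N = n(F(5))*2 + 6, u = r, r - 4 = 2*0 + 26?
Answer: 30276/25 ≈ 1211.0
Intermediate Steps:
F(o) = -1/5 (F(o) = -1*1/5 = -1/5)
n(Q) = -1 - 2*Q (n(Q) = -4 + (3 - 2*Q) = -1 - 2*Q)
r = 30 (r = 4 + (2*0 + 26) = 4 + (0 + 26) = 4 + 26 = 30)
u = 30
N = 24/5 (N = (-1 - 2*(-1/5))*2 + 6 = (-1 + 2/5)*2 + 6 = -3/5*2 + 6 = -6/5 + 6 = 24/5 ≈ 4.8000)
(N + u)**2 = (24/5 + 30)**2 = (174/5)**2 = 30276/25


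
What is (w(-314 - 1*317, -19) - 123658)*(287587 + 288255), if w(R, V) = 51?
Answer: -71178102094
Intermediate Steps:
(w(-314 - 1*317, -19) - 123658)*(287587 + 288255) = (51 - 123658)*(287587 + 288255) = -123607*575842 = -71178102094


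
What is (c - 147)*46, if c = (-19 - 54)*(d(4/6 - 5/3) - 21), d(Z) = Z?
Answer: 67114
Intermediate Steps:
c = 1606 (c = (-19 - 54)*((4/6 - 5/3) - 21) = -73*((4*(1/6) - 5*1/3) - 21) = -73*((2/3 - 5/3) - 21) = -73*(-1 - 21) = -73*(-22) = 1606)
(c - 147)*46 = (1606 - 147)*46 = 1459*46 = 67114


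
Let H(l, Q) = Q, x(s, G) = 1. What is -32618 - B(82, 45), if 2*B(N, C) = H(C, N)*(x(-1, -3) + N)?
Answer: -36021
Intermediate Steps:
B(N, C) = N*(1 + N)/2 (B(N, C) = (N*(1 + N))/2 = N*(1 + N)/2)
-32618 - B(82, 45) = -32618 - 82*(1 + 82)/2 = -32618 - 82*83/2 = -32618 - 1*3403 = -32618 - 3403 = -36021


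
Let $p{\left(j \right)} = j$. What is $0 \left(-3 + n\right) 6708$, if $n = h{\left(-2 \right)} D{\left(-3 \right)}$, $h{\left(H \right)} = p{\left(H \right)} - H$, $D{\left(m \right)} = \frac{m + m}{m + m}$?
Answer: $0$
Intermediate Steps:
$D{\left(m \right)} = 1$ ($D{\left(m \right)} = \frac{2 m}{2 m} = 2 m \frac{1}{2 m} = 1$)
$h{\left(H \right)} = 0$ ($h{\left(H \right)} = H - H = 0$)
$n = 0$ ($n = 0 \cdot 1 = 0$)
$0 \left(-3 + n\right) 6708 = 0 \left(-3 + 0\right) 6708 = 0 \left(-3\right) 6708 = 0 \cdot 6708 = 0$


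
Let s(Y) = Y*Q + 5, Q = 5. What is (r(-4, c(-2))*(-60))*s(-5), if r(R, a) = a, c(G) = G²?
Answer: 4800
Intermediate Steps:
s(Y) = 5 + 5*Y (s(Y) = Y*5 + 5 = 5*Y + 5 = 5 + 5*Y)
(r(-4, c(-2))*(-60))*s(-5) = ((-2)²*(-60))*(5 + 5*(-5)) = (4*(-60))*(5 - 25) = -240*(-20) = 4800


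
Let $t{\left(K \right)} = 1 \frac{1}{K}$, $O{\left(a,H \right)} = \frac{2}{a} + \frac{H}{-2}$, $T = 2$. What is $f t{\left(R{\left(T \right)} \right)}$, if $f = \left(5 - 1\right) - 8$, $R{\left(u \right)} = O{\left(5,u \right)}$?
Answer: $\frac{20}{3} \approx 6.6667$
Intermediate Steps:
$O{\left(a,H \right)} = \frac{2}{a} - \frac{H}{2}$ ($O{\left(a,H \right)} = \frac{2}{a} + H \left(- \frac{1}{2}\right) = \frac{2}{a} - \frac{H}{2}$)
$R{\left(u \right)} = \frac{2}{5} - \frac{u}{2}$
$t{\left(K \right)} = \frac{1}{K}$
$f = -4$ ($f = 4 - 8 = -4$)
$f t{\left(R{\left(T \right)} \right)} = - \frac{4}{\frac{2}{5} - 1} = - \frac{4}{- \frac{3}{5}} = \left(-4\right) \left(- \frac{5}{3}\right) = \frac{20}{3}$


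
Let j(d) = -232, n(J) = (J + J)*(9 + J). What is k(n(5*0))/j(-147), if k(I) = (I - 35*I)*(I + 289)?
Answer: 0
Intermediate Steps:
n(J) = 2*J*(9 + J) (n(J) = (2*J)*(9 + J) = 2*J*(9 + J))
k(I) = -34*I*(289 + I) (k(I) = (-34*I)*(289 + I) = -34*I*(289 + I))
k(n(5*0))/j(-147) = -34*2*(5*0)*(9 + 5*0)*(289 + 2*(5*0)*(9 + 5*0))/(-232) = -34*2*0*(9 + 0)*(289 + 2*0*(9 + 0))*(-1/232) = -34*2*0*9*(289 + 2*0*9)*(-1/232) = -34*0*(289 + 0)*(-1/232) = -34*0*289*(-1/232) = 0*(-1/232) = 0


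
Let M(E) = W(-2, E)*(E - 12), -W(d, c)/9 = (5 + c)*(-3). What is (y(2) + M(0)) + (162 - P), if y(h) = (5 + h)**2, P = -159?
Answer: -1250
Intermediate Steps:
W(d, c) = 135 + 27*c (W(d, c) = -9*(5 + c)*(-3) = -9*(-15 - 3*c) = 135 + 27*c)
M(E) = (-12 + E)*(135 + 27*E) (M(E) = (135 + 27*E)*(E - 12) = (135 + 27*E)*(-12 + E) = (-12 + E)*(135 + 27*E))
(y(2) + M(0)) + (162 - P) = ((5 + 2)**2 + 27*(-12 + 0)*(5 + 0)) + (162 - 1*(-159)) = (7**2 + 27*(-12)*5) + (162 + 159) = (49 - 1620) + 321 = -1571 + 321 = -1250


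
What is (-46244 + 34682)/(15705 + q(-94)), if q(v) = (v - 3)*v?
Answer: -11562/24823 ≈ -0.46578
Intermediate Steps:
q(v) = v*(-3 + v) (q(v) = (-3 + v)*v = v*(-3 + v))
(-46244 + 34682)/(15705 + q(-94)) = (-46244 + 34682)/(15705 - 94*(-3 - 94)) = -11562/(15705 - 94*(-97)) = -11562/(15705 + 9118) = -11562/24823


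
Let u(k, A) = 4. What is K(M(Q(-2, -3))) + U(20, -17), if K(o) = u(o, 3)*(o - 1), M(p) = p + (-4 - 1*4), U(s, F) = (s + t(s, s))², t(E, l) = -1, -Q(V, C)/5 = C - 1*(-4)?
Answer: 305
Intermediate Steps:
Q(V, C) = -20 - 5*C (Q(V, C) = -5*(C - 1*(-4)) = -5*(C + 4) = -5*(4 + C) = -20 - 5*C)
U(s, F) = (-1 + s)² (U(s, F) = (s - 1)² = (-1 + s)²)
M(p) = -8 + p (M(p) = p + (-4 - 4) = p - 8 = -8 + p)
K(o) = -4 + 4*o (K(o) = 4*(o - 1) = 4*(-1 + o) = -4 + 4*o)
K(M(Q(-2, -3))) + U(20, -17) = (-4 + 4*(-8 + (-20 - 5*(-3)))) + (-1 + 20)² = (-4 + 4*(-8 + (-20 + 15))) + 19² = (-4 + 4*(-8 - 5)) + 361 = (-4 + 4*(-13)) + 361 = (-4 - 52) + 361 = -56 + 361 = 305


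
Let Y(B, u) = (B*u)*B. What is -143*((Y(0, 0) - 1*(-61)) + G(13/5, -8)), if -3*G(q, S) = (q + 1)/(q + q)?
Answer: -8690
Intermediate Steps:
Y(B, u) = u*B²
G(q, S) = -(1 + q)/(6*q) (G(q, S) = -(q + 1)/(3*(q + q)) = -(1 + q)/(3*(2*q)) = -(1 + q)*1/(2*q)/3 = -(1 + q)/(6*q))
-143*((Y(0, 0) - 1*(-61)) + G(13/5, -8)) = -143*((0*0² - 1*(-61)) + (-1 - 13/5)/(6*((13/5)))) = -143*((0*0 + 61) + (-1 - 13/5)/(6*((13*(⅕))))) = -143*((0 + 61) + (-1 - 1*13/5)/(6*(13/5))) = -143*(61 + (⅙)*(5/13)*(-1 - 13/5)) = -143*(61 + (⅙)*(5/13)*(-18/5)) = -143*(61 - 3/13) = -143*790/13 = -8690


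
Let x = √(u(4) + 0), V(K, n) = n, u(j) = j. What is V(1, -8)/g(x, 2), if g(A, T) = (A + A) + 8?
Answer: -⅔ ≈ -0.66667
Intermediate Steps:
x = 2 (x = √(4 + 0) = √4 = 2)
g(A, T) = 8 + 2*A (g(A, T) = 2*A + 8 = 8 + 2*A)
V(1, -8)/g(x, 2) = -8/(8 + 2*2) = -8/(8 + 4) = -8/12 = -8*1/12 = -⅔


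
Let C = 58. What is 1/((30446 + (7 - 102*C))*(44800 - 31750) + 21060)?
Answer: 1/320228910 ≈ 3.1228e-9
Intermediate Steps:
1/((30446 + (7 - 102*C))*(44800 - 31750) + 21060) = 1/((30446 + (7 - 102*58))*(44800 - 31750) + 21060) = 1/((30446 + (7 - 5916))*13050 + 21060) = 1/((30446 - 5909)*13050 + 21060) = 1/(24537*13050 + 21060) = 1/(320207850 + 21060) = 1/320228910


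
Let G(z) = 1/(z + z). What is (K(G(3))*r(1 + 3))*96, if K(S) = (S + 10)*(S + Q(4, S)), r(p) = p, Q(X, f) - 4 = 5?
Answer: 107360/3 ≈ 35787.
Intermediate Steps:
Q(X, f) = 9 (Q(X, f) = 4 + 5 = 9)
G(z) = 1/(2*z)
K(S) = (9 + S)*(10 + S) (K(S) = (S + 10)*(S + 9) = (10 + S)*(9 + S) = (9 + S)*(10 + S))
(K(G(3))*r(1 + 3))*96 = ((90 + ((½)/3)² + 19*((½)/3))*(1 + 3))*96 = ((90 + ((½)*(⅓))² + 19*((½)*(⅓)))*4)*96 = ((90 + (⅙)² + 19*(⅙))*4)*96 = ((90 + 1/36 + 19/6)*4)*96 = ((3355/36)*4)*96 = (3355/9)*96 = 107360/3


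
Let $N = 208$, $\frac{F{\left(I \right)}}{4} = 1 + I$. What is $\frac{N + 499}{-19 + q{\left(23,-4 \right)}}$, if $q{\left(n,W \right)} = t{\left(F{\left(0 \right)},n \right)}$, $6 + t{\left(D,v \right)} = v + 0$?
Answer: $- \frac{707}{2} \approx -353.5$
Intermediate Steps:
$F{\left(I \right)} = 4 + 4 I$ ($F{\left(I \right)} = 4 \left(1 + I\right) = 4 + 4 I$)
$t{\left(D,v \right)} = -6 + v$ ($t{\left(D,v \right)} = -6 + \left(v + 0\right) = -6 + v$)
$q{\left(n,W \right)} = -6 + n$
$\frac{N + 499}{-19 + q{\left(23,-4 \right)}} = \frac{208 + 499}{-19 + \left(-6 + 23\right)} = \frac{707}{-19 + 17} = \frac{707}{-2} = 707 \left(- \frac{1}{2}\right) = - \frac{707}{2}$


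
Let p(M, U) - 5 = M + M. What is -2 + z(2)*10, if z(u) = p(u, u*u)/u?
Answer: 43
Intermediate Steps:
p(M, U) = 5 + 2*M (p(M, U) = 5 + (M + M) = 5 + 2*M)
z(u) = (5 + 2*u)/u
-2 + z(2)*10 = -2 + (2 + 5/2)*10 = -2 + (9/2)*10 = -2 + 45 = 43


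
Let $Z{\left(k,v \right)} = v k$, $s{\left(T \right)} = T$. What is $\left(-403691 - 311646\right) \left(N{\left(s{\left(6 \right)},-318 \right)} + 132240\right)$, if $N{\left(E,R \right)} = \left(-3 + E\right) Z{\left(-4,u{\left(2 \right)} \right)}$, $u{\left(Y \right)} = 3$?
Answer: $-94570412748$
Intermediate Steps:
$Z{\left(k,v \right)} = k v$
$N{\left(E,R \right)} = 36 - 12 E$ ($N{\left(E,R \right)} = \left(-3 + E\right) \left(\left(-4\right) 3\right) = \left(-3 + E\right) \left(-12\right) = 36 - 12 E$)
$\left(-403691 - 311646\right) \left(N{\left(s{\left(6 \right)},-318 \right)} + 132240\right) = \left(-403691 - 311646\right) \left(\left(36 - 72\right) + 132240\right) = - 715337 \left(\left(36 - 72\right) + 132240\right) = - 715337 \left(-36 + 132240\right) = \left(-715337\right) 132204 = -94570412748$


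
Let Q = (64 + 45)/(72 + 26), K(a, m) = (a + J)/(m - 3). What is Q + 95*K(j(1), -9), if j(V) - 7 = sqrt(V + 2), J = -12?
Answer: 23929/588 - 95*sqrt(3)/12 ≈ 26.984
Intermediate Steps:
j(V) = 7 + sqrt(2 + V) (j(V) = 7 + sqrt(V + 2) = 7 + sqrt(2 + V))
K(a, m) = (-12 + a)/(-3 + m) (K(a, m) = (a - 12)/(m - 3) = (-12 + a)/(-3 + m))
Q = 109/98 ≈ 1.1122
Q + 95*K(j(1), -9) = 109/98 + 95*((-12 + (7 + sqrt(2 + 1)))/(-3 - 9)) = 109/98 + 95*((-12 + (7 + sqrt(3)))/(-12)) = 109/98 + 95*(-(-5 + sqrt(3))/12) = 109/98 + 95*(5/12 - sqrt(3)/12) = 109/98 + (475/12 - 95*sqrt(3)/12) = 23929/588 - 95*sqrt(3)/12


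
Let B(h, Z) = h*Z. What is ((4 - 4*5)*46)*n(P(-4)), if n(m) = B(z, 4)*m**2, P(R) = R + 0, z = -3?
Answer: 141312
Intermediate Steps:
P(R) = R
B(h, Z) = Z*h
n(m) = -12*m**2 (n(m) = (4*(-3))*m**2 = -12*m**2)
((4 - 4*5)*46)*n(P(-4)) = ((4 - 4*5)*46)*(-12*(-4)**2) = ((4 - 20)*46)*(-12*16) = -16*46*(-192) = -736*(-192) = 141312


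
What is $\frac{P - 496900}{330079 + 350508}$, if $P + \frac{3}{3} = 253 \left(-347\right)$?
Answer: $- \frac{584692}{680587} \approx -0.8591$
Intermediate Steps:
$P = -87792$ ($P = -1 + 253 \left(-347\right) = -1 - 87791 = -87792$)
$\frac{P - 496900}{330079 + 350508} = \frac{-87792 - 496900}{330079 + 350508} = - \frac{584692}{680587}$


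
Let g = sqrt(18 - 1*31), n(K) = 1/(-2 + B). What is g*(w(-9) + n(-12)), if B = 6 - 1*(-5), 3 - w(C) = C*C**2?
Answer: 6589*I*sqrt(13)/9 ≈ 2639.7*I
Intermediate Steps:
w(C) = 3 - C**3 (w(C) = 3 - C*C**2 = 3 - C**3)
B = 11 (B = 6 + 5 = 11)
n(K) = 1/9 (n(K) = 1/(-2 + 11) = 1/9)
g = I*sqrt(13) (g = sqrt(18 - 31) = sqrt(-13) = I*sqrt(13) ≈ 3.6056*I)
g*(w(-9) + n(-12)) = (I*sqrt(13))*((3 - 1*(-9)**3) + 1/9) = (I*sqrt(13))*((3 - 1*(-729)) + 1/9) = (I*sqrt(13))*((3 + 729) + 1/9) = (I*sqrt(13))*(732 + 1/9) = (I*sqrt(13))*(6589/9) = 6589*I*sqrt(13)/9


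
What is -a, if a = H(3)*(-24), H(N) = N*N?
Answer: 216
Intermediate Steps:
H(N) = N²
a = -216 (a = 3²*(-24) = 9*(-24) = -216)
-a = -1*(-216) = 216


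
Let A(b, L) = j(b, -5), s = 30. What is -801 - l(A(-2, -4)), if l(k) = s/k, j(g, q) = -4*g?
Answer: -3219/4 ≈ -804.75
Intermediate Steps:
A(b, L) = -4*b
l(k) = 30/k
-801 - l(A(-2, -4)) = -801 - 30/((-4*(-2))) = -801 - 30/8 = -801 - 1*15/4 = -801 - 15/4 = -3219/4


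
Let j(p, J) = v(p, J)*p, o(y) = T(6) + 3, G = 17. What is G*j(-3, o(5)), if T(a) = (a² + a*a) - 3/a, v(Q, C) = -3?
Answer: 153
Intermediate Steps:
T(a) = -3/a + 2*a² (T(a) = (a² + a²) - 3/a = 2*a² - 3/a = -3/a + 2*a²)
o(y) = 149/2 (o(y) = (-3 + 2*6³)/6 + 3 = (-3 + 2*216)/6 + 3 = (-3 + 432)/6 + 3 = (⅙)*429 + 3 = 143/2 + 3 = 149/2)
j(p, J) = -3*p
G*j(-3, o(5)) = 17*(-3*(-3)) = 17*9 = 153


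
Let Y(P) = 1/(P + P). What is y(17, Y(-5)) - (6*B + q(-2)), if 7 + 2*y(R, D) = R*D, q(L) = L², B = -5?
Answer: 433/20 ≈ 21.650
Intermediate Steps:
Y(P) = 1/(2*P)
y(R, D) = -7/2 + D*R/2 (y(R, D) = -7/2 + (R*D)/2 = -7/2 + (D*R)/2 = -7/2 + D*R/2)
y(17, Y(-5)) - (6*B + q(-2)) = (-7/2 + (½)*((½)/(-5))*17) - (6*(-5) + (-2)²) = (-7/2 + (½)*((½)*(-⅕))*17) - (-30 + 4) = (-7/2 + (½)*(-⅒)*17) - 1*(-26) = (-7/2 - 17/20) + 26 = -87/20 + 26 = 433/20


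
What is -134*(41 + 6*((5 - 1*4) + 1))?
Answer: -7102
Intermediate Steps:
-134*(41 + 6*((5 - 1*4) + 1)) = -134*(41 + 6*((5 - 4) + 1)) = -134*(41 + 6*(1 + 1)) = -134*(41 + 6*2) = -134*(41 + 12) = -134*53 = -7102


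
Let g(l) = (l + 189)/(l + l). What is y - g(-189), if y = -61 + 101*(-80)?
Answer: -8141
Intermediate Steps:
y = -8141 (y = -61 - 8080 = -8141)
g(l) = (189 + l)/(2*l) (g(l) = (189 + l)/((2*l)) = (189 + l)*(1/(2*l)) = (189 + l)/(2*l))
y - g(-189) = -8141 - (189 - 189)/(2*(-189)) = -8141 - (-1)*0/(2*189) = -8141 - 1*0 = -8141 + 0 = -8141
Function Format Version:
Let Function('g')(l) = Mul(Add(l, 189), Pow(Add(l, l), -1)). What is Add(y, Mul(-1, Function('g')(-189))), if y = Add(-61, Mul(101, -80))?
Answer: -8141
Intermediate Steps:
y = -8141 (y = Add(-61, -8080) = -8141)
Function('g')(l) = Mul(Rational(1, 2), Pow(l, -1), Add(189, l)) (Function('g')(l) = Mul(Add(189, l), Pow(Mul(2, l), -1)) = Mul(Add(189, l), Mul(Rational(1, 2), Pow(l, -1))) = Mul(Rational(1, 2), Pow(l, -1), Add(189, l)))
Add(y, Mul(-1, Function('g')(-189))) = Add(-8141, Mul(-1, Mul(Rational(1, 2), Pow(-189, -1), Add(189, -189)))) = Add(-8141, Mul(-1, Mul(Rational(1, 2), Rational(-1, 189), 0))) = Add(-8141, Mul(-1, 0)) = Add(-8141, 0) = -8141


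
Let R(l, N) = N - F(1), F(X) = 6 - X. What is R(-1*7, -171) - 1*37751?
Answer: -37927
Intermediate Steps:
R(l, N) = -5 + N (R(l, N) = N - (6 - 1*1) = N - (6 - 1) = N - 1*5 = N - 5 = -5 + N)
R(-1*7, -171) - 1*37751 = (-5 - 171) - 1*37751 = -176 - 37751 = -37927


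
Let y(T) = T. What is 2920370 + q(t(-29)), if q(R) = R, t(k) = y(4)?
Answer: 2920374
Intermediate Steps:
t(k) = 4
2920370 + q(t(-29)) = 2920370 + 4 = 2920374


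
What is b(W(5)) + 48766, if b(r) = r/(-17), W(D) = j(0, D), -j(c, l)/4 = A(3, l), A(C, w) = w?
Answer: 829042/17 ≈ 48767.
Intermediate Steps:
j(c, l) = -4*l
W(D) = -4*D
b(r) = -r/17 (b(r) = r*(-1/17) = -r/17)
b(W(5)) + 48766 = -(-4)*5/17 + 48766 = -1/17*(-20) + 48766 = 20/17 + 48766 = 829042/17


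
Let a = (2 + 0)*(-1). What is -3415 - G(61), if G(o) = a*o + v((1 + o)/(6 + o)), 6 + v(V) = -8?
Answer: -3279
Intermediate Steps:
v(V) = -14 (v(V) = -6 - 8 = -14)
a = -2 (a = 2*(-1) = -2)
G(o) = -14 - 2*o (G(o) = -2*o - 14 = -14 - 2*o)
-3415 - G(61) = -3415 - (-14 - 2*61) = -3415 - (-14 - 122) = -3415 - 1*(-136) = -3415 + 136 = -3279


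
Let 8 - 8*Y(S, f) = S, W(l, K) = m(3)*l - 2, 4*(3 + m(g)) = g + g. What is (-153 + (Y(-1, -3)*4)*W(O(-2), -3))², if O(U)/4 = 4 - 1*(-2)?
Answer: 104976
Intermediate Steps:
m(g) = -3 + g/2 (m(g) = -3 + (g + g)/4 = -3 + (2*g)/4 = -3 + g/2)
O(U) = 24 (O(U) = 4*(4 - 1*(-2)) = 4*(4 + 2) = 4*6 = 24)
W(l, K) = -2 - 3*l/2 (W(l, K) = (-3 + (½)*3)*l - 2 = (-3 + 3/2)*l - 2 = -3*l/2 - 2 = -2 - 3*l/2)
Y(S, f) = 1 - S/8
(-153 + (Y(-1, -3)*4)*W(O(-2), -3))² = (-153 + ((1 - ⅛*(-1))*4)*(-2 - 3/2*24))² = (-153 + ((1 + ⅛)*4)*(-2 - 36))² = (-153 + ((9/8)*4)*(-38))² = (-153 + (9/2)*(-38))² = (-153 - 171)² = (-324)² = 104976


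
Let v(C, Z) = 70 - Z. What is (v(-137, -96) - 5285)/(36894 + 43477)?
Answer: -5119/80371 ≈ -0.063692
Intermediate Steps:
(v(-137, -96) - 5285)/(36894 + 43477) = ((70 - 1*(-96)) - 5285)/(36894 + 43477) = ((70 + 96) - 5285)/80371 = (166 - 5285)*(1/80371) = -5119*1/80371 = -5119/80371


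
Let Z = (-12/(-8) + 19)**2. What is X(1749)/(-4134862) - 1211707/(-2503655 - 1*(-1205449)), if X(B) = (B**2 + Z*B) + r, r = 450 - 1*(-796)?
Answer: 23773259571/1533686473592 ≈ 0.015501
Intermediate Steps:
r = 1246 (r = 450 + 796 = 1246)
Z = 1681/4 (Z = (-12*(-1/8) + 19)**2 = (3/2 + 19)**2 = (41/2)**2 = 1681/4 ≈ 420.25)
X(B) = 1246 + B**2 + 1681*B/4 (X(B) = (B**2 + 1681*B/4) + 1246 = 1246 + B**2 + 1681*B/4)
X(1749)/(-4134862) - 1211707/(-2503655 - 1*(-1205449)) = (1246 + 1749**2 + (1681/4)*1749)/(-4134862) - 1211707/(-2503655 - 1*(-1205449)) = (1246 + 3059001 + 2940069/4)*(-1/4134862) - 1211707/(-2503655 + 1205449) = (15181057/4)*(-1/4134862) - 1211707/(-1298206) = -15181057/16539448 - 1211707*(-1/1298206) = -15181057/16539448 + 173101/185458 = 23773259571/1533686473592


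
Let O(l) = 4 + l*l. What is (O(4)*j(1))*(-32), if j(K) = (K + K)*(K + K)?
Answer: -2560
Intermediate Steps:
j(K) = 4*K² (j(K) = (2*K)*(2*K) = 4*K²)
O(l) = 4 + l²
(O(4)*j(1))*(-32) = ((4 + 4²)*(4*1²))*(-32) = ((4 + 16)*(4*1))*(-32) = (20*4)*(-32) = 80*(-32) = -2560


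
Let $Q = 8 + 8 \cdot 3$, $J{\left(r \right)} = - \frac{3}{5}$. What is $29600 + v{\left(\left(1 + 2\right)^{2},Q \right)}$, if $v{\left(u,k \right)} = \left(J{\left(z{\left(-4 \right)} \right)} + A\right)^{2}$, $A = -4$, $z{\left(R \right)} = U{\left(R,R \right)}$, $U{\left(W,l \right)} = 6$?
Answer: $\frac{740529}{25} \approx 29621.0$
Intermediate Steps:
$z{\left(R \right)} = 6$
$J{\left(r \right)} = - \frac{3}{5}$ ($J{\left(r \right)} = \left(-3\right) \frac{1}{5} = - \frac{3}{5}$)
$Q = 32$ ($Q = 8 + 24 = 32$)
$v{\left(u,k \right)} = \frac{529}{25}$ ($v{\left(u,k \right)} = \left(- \frac{3}{5} - 4\right)^{2} = \left(- \frac{23}{5}\right)^{2} = \frac{529}{25}$)
$29600 + v{\left(\left(1 + 2\right)^{2},Q \right)} = 29600 + \frac{529}{25} = \frac{740529}{25}$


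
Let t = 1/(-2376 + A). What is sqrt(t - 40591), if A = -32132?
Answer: I*sqrt(12083961653583)/17254 ≈ 201.47*I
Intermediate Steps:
t = -1/34508 (t = 1/(-2376 - 32132) = 1/(-34508) = -1/34508 ≈ -2.8979e-5)
sqrt(t - 40591) = sqrt(-1/34508 - 40591) = sqrt(-1400714229/34508) = I*sqrt(12083961653583)/17254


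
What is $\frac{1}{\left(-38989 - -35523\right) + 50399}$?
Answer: $\frac{1}{46933} \approx 2.1307 \cdot 10^{-5}$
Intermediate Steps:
$\frac{1}{\left(-38989 - -35523\right) + 50399} = \frac{1}{\left(-38989 + 35523\right) + 50399} = \frac{1}{-3466 + 50399} = \frac{1}{46933}$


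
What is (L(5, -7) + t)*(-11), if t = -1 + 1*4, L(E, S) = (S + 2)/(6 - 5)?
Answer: 22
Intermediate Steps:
L(E, S) = 2 + S (L(E, S) = (2 + S)/1 = (2 + S)*1 = 2 + S)
t = 3 (t = -1 + 4 = 3)
(L(5, -7) + t)*(-11) = ((2 - 7) + 3)*(-11) = (-5 + 3)*(-11) = -2*(-11) = 22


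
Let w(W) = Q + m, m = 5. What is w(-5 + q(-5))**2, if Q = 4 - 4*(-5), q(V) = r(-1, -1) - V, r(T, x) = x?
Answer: 841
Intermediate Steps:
q(V) = -1 - V
Q = 24 (Q = 4 + 20 = 24)
w(W) = 29 (w(W) = 24 + 5 = 29)
w(-5 + q(-5))**2 = 29**2 = 841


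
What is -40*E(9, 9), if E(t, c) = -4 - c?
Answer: 520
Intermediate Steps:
-40*E(9, 9) = -40*(-4 - 1*9) = -40*(-4 - 9) = -40*(-13) = 520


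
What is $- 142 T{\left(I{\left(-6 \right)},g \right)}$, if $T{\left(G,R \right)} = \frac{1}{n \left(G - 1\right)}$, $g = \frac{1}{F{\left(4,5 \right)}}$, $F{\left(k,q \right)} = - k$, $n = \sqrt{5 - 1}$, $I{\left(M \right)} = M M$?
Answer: $- \frac{71}{35} \approx -2.0286$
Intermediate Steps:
$I{\left(M \right)} = M^{2}$
$n = 2$ ($n = \sqrt{4} = 2$)
$g = - \frac{1}{4}$ ($g = \frac{1}{\left(-1\right) 4} = \frac{1}{-4} = - \frac{1}{4} \approx -0.25$)
$T{\left(G,R \right)} = \frac{1}{-2 + 2 G}$ ($T{\left(G,R \right)} = \frac{1}{2 \left(G - 1\right)} = \frac{1}{2 \left(-1 + G\right)} = \frac{1}{-2 + 2 G}$)
$- 142 T{\left(I{\left(-6 \right)},g \right)} = - 142 \frac{1}{2 \left(-1 + \left(-6\right)^{2}\right)} = - 142 \frac{1}{2 \left(-1 + 36\right)} = - 142 \frac{1}{2 \cdot 35} = - 142 \cdot \frac{1}{2} \cdot \frac{1}{35} = \left(-142\right) \frac{1}{70} = - \frac{71}{35}$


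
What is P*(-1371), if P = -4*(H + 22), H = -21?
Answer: 5484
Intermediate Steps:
P = -4 (P = -4*(-21 + 22) = -4*1 = -4)
P*(-1371) = -4*(-1371) = 5484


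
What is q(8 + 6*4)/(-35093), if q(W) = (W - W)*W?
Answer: 0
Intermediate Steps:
q(W) = 0 (q(W) = 0*W = 0)
q(8 + 6*4)/(-35093) = 0/(-35093) = 0*(-1/35093) = 0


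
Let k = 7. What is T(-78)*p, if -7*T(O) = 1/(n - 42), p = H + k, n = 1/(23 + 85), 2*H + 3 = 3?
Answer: 108/4535 ≈ 0.023815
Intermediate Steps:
H = 0 (H = -3/2 + (½)*3 = -3/2 + 3/2 = 0)
n = 1/108 ≈ 0.0092593
p = 7 (p = 0 + 7 = 7)
T(O) = 108/31745 (T(O) = -1/(7*(1/108 - 42)) = -1/(7*(-4535/108)) = -⅐*(-108/4535) = 108/31745)
T(-78)*p = (108/31745)*7 = 108/4535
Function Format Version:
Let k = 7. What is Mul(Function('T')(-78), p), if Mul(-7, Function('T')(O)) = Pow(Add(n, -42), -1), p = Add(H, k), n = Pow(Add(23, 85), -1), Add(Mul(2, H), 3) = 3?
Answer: Rational(108, 4535) ≈ 0.023815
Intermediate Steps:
H = 0 (H = Add(Rational(-3, 2), Mul(Rational(1, 2), 3)) = Add(Rational(-3, 2), Rational(3, 2)) = 0)
n = Rational(1, 108) (n = Pow(108, -1) = Rational(1, 108) ≈ 0.0092593)
p = 7 (p = Add(0, 7) = 7)
Function('T')(O) = Rational(108, 31745) (Function('T')(O) = Mul(Rational(-1, 7), Pow(Add(Rational(1, 108), -42), -1)) = Mul(Rational(-1, 7), Pow(Rational(-4535, 108), -1)) = Mul(Rational(-1, 7), Rational(-108, 4535)) = Rational(108, 31745))
Mul(Function('T')(-78), p) = Mul(Rational(108, 31745), 7) = Rational(108, 4535)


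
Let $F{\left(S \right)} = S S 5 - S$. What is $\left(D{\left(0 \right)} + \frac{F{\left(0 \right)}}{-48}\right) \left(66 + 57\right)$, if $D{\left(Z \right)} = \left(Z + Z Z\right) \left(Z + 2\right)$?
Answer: $0$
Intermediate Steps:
$F{\left(S \right)} = - S + 5 S^{2}$ ($F{\left(S \right)} = S^{2} \cdot 5 - S = 5 S^{2} - S = - S + 5 S^{2}$)
$D{\left(Z \right)} = \left(2 + Z\right) \left(Z + Z^{2}\right)$ ($D{\left(Z \right)} = \left(Z + Z^{2}\right) \left(2 + Z\right) = \left(2 + Z\right) \left(Z + Z^{2}\right)$)
$\left(D{\left(0 \right)} + \frac{F{\left(0 \right)}}{-48}\right) \left(66 + 57\right) = \left(0 \left(2 + 0^{2} + 3 \cdot 0\right) + \frac{0 \left(-1 + 5 \cdot 0\right)}{-48}\right) \left(66 + 57\right) = \left(0 \left(2 + 0 + 0\right) + 0 \left(-1 + 0\right) \left(- \frac{1}{48}\right)\right) 123 = \left(0 \cdot 2 + 0 \left(-1\right) \left(- \frac{1}{48}\right)\right) 123 = \left(0 + 0 \left(- \frac{1}{48}\right)\right) 123 = \left(0 + 0\right) 123 = 0 \cdot 123 = 0$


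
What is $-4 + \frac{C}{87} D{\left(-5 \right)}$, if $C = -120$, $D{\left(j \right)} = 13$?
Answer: $- \frac{636}{29} \approx -21.931$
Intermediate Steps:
$-4 + \frac{C}{87} D{\left(-5 \right)} = -4 + - \frac{120}{87} \cdot 13 = -4 + \left(-120\right) \frac{1}{87} \cdot 13 = -4 - \frac{520}{29} = - \frac{636}{29}$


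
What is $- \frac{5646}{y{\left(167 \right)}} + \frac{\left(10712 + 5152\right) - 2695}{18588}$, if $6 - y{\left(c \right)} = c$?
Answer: $\frac{107068057}{2992668} \approx 35.777$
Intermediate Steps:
$y{\left(c \right)} = 6 - c$
$- \frac{5646}{y{\left(167 \right)}} + \frac{\left(10712 + 5152\right) - 2695}{18588} = - \frac{5646}{6 - 167} + \frac{\left(10712 + 5152\right) - 2695}{18588} = - \frac{5646}{6 - 167} + \left(15864 - 2695\right) \frac{1}{18588} = - \frac{5646}{-161} + 13169 \cdot \frac{1}{18588} = \left(-5646\right) \left(- \frac{1}{161}\right) + \frac{13169}{18588} = \frac{5646}{161} + \frac{13169}{18588} = \frac{107068057}{2992668}$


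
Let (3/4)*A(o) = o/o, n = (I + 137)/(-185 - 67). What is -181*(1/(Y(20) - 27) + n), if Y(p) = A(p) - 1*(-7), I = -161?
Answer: -181/24 ≈ -7.5417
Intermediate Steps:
n = 2/21 (n = (-161 + 137)/(-185 - 67) = -24/(-252) = -24*(-1/252) = 2/21 ≈ 0.095238)
A(o) = 4/3 (A(o) = 4*(o/o)/3 = (4/3)*1 = 4/3)
Y(p) = 25/3 (Y(p) = 4/3 - 1*(-7) = 4/3 + 7 = 25/3)
-181*(1/(Y(20) - 27) + n) = -181*(1/(25/3 - 27) + 2/21) = -181*(1/(-56/3) + 2/21) = -181*(-3/56 + 2/21) = -181*1/24 = -181/24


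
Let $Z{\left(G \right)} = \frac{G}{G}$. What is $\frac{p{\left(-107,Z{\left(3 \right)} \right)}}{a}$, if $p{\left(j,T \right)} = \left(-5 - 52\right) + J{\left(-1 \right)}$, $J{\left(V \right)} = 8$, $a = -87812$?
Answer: $\frac{49}{87812} \approx 0.00055801$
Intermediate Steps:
$Z{\left(G \right)} = 1$
$p{\left(j,T \right)} = -49$ ($p{\left(j,T \right)} = \left(-5 - 52\right) + 8 = -57 + 8 = -49$)
$\frac{p{\left(-107,Z{\left(3 \right)} \right)}}{a} = - \frac{49}{-87812} = \left(-49\right) \left(- \frac{1}{87812}\right) = \frac{49}{87812}$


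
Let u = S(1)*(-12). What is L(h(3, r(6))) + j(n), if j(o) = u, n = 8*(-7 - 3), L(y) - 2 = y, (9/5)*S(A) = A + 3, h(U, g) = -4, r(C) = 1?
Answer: -86/3 ≈ -28.667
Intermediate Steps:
S(A) = 5/3 + 5*A/9 (S(A) = 5*(A + 3)/9 = 5*(3 + A)/9 = 5/3 + 5*A/9)
L(y) = 2 + y
u = -80/3 (u = (5/3 + (5/9)*1)*(-12) = (5/3 + 5/9)*(-12) = (20/9)*(-12) = -80/3 ≈ -26.667)
n = -80 (n = 8*(-10) = -80)
j(o) = -80/3
L(h(3, r(6))) + j(n) = (2 - 4) - 80/3 = -2 - 80/3 = -86/3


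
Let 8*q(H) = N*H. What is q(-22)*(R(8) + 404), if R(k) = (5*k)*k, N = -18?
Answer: 35838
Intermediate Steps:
q(H) = -9*H/4 (q(H) = (-18*H)/8 = -9*H/4)
R(k) = 5*k**2
q(-22)*(R(8) + 404) = (-9/4*(-22))*(5*8**2 + 404) = 99*(5*64 + 404)/2 = 99*(320 + 404)/2 = (99/2)*724 = 35838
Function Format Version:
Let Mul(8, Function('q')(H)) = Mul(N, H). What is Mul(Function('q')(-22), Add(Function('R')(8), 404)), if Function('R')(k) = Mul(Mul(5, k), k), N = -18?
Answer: 35838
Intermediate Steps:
Function('q')(H) = Mul(Rational(-9, 4), H) (Function('q')(H) = Mul(Rational(1, 8), Mul(-18, H)) = Mul(Rational(-9, 4), H))
Function('R')(k) = Mul(5, Pow(k, 2))
Mul(Function('q')(-22), Add(Function('R')(8), 404)) = Mul(Mul(Rational(-9, 4), -22), Add(Mul(5, Pow(8, 2)), 404)) = Mul(Rational(99, 2), Add(Mul(5, 64), 404)) = Mul(Rational(99, 2), Add(320, 404)) = Mul(Rational(99, 2), 724) = 35838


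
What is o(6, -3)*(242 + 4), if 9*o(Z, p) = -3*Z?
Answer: -492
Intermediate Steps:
o(Z, p) = -Z/3 (o(Z, p) = (-3*Z)/9 = -Z/3)
o(6, -3)*(242 + 4) = (-⅓*6)*(242 + 4) = -2*246 = -492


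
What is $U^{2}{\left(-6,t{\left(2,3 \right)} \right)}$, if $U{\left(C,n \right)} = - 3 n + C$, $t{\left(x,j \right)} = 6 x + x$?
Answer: $2304$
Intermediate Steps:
$t{\left(x,j \right)} = 7 x$
$U{\left(C,n \right)} = C - 3 n$
$U^{2}{\left(-6,t{\left(2,3 \right)} \right)} = \left(-6 - 3 \cdot 7 \cdot 2\right)^{2} = \left(-6 - 42\right)^{2} = \left(-48\right)^{2} = 2304$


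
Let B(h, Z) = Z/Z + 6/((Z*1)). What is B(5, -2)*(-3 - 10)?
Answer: 26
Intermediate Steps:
B(h, Z) = 1 + 6/Z
B(5, -2)*(-3 - 10) = ((6 - 2)/(-2))*(-3 - 10) = -1/2*4*(-13) = -2*(-13) = 26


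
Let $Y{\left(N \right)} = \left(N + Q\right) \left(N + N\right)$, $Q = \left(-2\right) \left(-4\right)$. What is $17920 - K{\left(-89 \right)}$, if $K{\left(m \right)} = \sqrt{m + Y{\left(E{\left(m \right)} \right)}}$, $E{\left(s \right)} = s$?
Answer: $17920 - \sqrt{14329} \approx 17800.0$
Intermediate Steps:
$Q = 8$
$Y{\left(N \right)} = 2 N \left(8 + N\right)$ ($Y{\left(N \right)} = \left(N + 8\right) \left(N + N\right) = \left(8 + N\right) 2 N = 2 N \left(8 + N\right)$)
$K{\left(m \right)} = \sqrt{m + 2 m \left(8 + m\right)}$
$17920 - K{\left(-89 \right)} = 17920 - \sqrt{- 89 \left(17 + 2 \left(-89\right)\right)} = 17920 - \sqrt{- 89 \left(17 - 178\right)} = 17920 - \sqrt{\left(-89\right) \left(-161\right)} = 17920 - \sqrt{14329}$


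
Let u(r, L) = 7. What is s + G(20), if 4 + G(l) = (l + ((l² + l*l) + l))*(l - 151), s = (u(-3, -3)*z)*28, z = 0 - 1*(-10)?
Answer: -108084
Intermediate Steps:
z = 10 (z = 0 + 10 = 10)
s = 1960 (s = (7*10)*28 = 70*28 = 1960)
G(l) = -4 + (-151 + l)*(2*l + 2*l²) (G(l) = -4 + (l + ((l² + l*l) + l))*(l - 151) = -4 + (l + ((l² + l²) + l))*(-151 + l) = -4 + (l + (2*l² + l))*(-151 + l) = -4 + (l + (l + 2*l²))*(-151 + l) = -4 + (2*l + 2*l²)*(-151 + l) = -4 + (-151 + l)*(2*l + 2*l²))
s + G(20) = 1960 + (-4 - 302*20 - 300*20² + 2*20³) = 1960 + (-4 - 6040 - 300*400 + 2*8000) = 1960 + (-4 - 6040 - 120000 + 16000) = 1960 - 110044 = -108084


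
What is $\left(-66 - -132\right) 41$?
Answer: $2706$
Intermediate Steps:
$\left(-66 - -132\right) 41 = \left(-66 + 132\right) 41 = 66 \cdot 41 = 2706$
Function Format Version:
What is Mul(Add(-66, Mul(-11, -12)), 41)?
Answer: 2706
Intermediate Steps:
Mul(Add(-66, Mul(-11, -12)), 41) = Mul(Add(-66, 132), 41) = Mul(66, 41) = 2706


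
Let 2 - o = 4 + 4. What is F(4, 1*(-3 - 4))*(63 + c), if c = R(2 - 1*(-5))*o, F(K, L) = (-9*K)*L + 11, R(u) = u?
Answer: 5523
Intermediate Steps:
F(K, L) = 11 - 9*K*L (F(K, L) = -9*K*L + 11 = 11 - 9*K*L)
o = -6 (o = 2 - (4 + 4) = 2 - 1*8 = 2 - 8 = -6)
c = -42 (c = (2 - 1*(-5))*(-6) = (2 + 5)*(-6) = 7*(-6) = -42)
F(4, 1*(-3 - 4))*(63 + c) = (11 - 9*4*1*(-3 - 4))*(63 - 42) = (11 - 9*4*1*(-7))*21 = (11 - 9*4*(-7))*21 = (11 + 252)*21 = 263*21 = 5523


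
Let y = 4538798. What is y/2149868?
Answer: 2269399/1074934 ≈ 2.1112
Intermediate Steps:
y/2149868 = 4538798/2149868 = 4538798*(1/2149868) = 2269399/1074934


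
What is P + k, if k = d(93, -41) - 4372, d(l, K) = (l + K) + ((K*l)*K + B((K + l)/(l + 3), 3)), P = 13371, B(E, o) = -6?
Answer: 165378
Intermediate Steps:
d(l, K) = -6 + K + l + l*K² (d(l, K) = (l + K) + ((K*l)*K - 6) = (K + l) + (l*K² - 6) = (K + l) + (-6 + l*K²) = -6 + K + l + l*K²)
k = 152007 (k = (-6 - 41 + 93 + 93*(-41)²) - 4372 = (-6 - 41 + 93 + 93*1681) - 4372 = (-6 - 41 + 93 + 156333) - 4372 = 156379 - 4372 = 152007)
P + k = 13371 + 152007 = 165378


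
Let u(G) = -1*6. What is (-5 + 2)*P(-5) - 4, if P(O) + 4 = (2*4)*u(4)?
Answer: 152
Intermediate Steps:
u(G) = -6
P(O) = -52 (P(O) = -4 + (2*4)*(-6) = -4 + 8*(-6) = -4 - 48 = -52)
(-5 + 2)*P(-5) - 4 = (-5 + 2)*(-52) - 4 = -3*(-52) - 4 = 156 - 4 = 152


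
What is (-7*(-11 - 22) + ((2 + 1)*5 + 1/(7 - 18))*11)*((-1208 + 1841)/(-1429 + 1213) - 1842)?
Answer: -52469825/72 ≈ -7.2875e+5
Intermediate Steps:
(-7*(-11 - 22) + ((2 + 1)*5 + 1/(7 - 18))*11)*((-1208 + 1841)/(-1429 + 1213) - 1842) = (-7*(-33) + (3*5 + 1/(-11))*11)*(633/(-216) - 1842) = (231 + (15 - 1/11)*11)*(633*(-1/216) - 1842) = (231 + (164/11)*11)*(-211/72 - 1842) = (231 + 164)*(-132835/72) = 395*(-132835/72) = -52469825/72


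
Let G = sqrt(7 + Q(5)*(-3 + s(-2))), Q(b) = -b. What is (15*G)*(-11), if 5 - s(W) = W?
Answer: -165*I*sqrt(13) ≈ -594.92*I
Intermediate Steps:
s(W) = 5 - W
G = I*sqrt(13) (G = sqrt(7 + (-1*5)*(-3 + (5 - 1*(-2)))) = sqrt(7 - 5*(-3 + (5 + 2))) = sqrt(7 - 5*(-3 + 7)) = sqrt(7 - 5*4) = sqrt(7 - 20) = sqrt(-13) = I*sqrt(13) ≈ 3.6056*I)
(15*G)*(-11) = (15*(I*sqrt(13)))*(-11) = (15*I*sqrt(13))*(-11) = -165*I*sqrt(13)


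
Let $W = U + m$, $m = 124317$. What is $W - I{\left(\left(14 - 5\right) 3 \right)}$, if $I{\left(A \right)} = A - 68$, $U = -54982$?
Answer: $69376$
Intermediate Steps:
$I{\left(A \right)} = -68 + A$
$W = 69335$ ($W = -54982 + 124317 = 69335$)
$W - I{\left(\left(14 - 5\right) 3 \right)} = 69335 - \left(-68 + \left(14 - 5\right) 3\right) = 69335 - \left(-68 + 9 \cdot 3\right) = 69335 - \left(-68 + 27\right) = 69335 - -41 = 69335 + 41 = 69376$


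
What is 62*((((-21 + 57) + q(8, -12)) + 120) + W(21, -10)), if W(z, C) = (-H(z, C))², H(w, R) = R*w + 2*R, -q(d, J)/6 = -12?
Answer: 3293936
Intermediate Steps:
q(d, J) = 72 (q(d, J) = -6*(-12) = 72)
H(w, R) = 2*R + R*w
W(z, C) = C²*(2 + z)² (W(z, C) = (-C*(2 + z))² = C²*(2 + z)²)
62*((((-21 + 57) + q(8, -12)) + 120) + W(21, -10)) = 62*((((-21 + 57) + 72) + 120) + (-10)²*(2 + 21)²) = 62*(((36 + 72) + 120) + 100*23²) = 62*((108 + 120) + 100*529) = 62*(228 + 52900) = 62*53128 = 3293936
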